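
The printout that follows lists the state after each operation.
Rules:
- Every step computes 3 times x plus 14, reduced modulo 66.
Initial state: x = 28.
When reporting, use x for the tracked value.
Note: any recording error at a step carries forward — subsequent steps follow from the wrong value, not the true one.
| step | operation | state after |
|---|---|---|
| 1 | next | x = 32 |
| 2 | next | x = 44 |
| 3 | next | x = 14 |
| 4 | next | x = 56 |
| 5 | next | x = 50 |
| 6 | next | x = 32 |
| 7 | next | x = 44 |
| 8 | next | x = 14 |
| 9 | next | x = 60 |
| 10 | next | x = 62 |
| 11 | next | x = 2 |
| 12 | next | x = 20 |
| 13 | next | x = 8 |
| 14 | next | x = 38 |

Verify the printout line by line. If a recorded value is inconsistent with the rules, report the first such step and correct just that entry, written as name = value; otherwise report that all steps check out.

step 9, x = 56

Recomputing the run from the initial state:
step 1: x = 32
step 2: x = 44
step 3: x = 14
step 4: x = 56
step 5: x = 50
step 6: x = 32
step 7: x = 44
step 8: x = 14
step 9: x = 56
step 10: x = 50
step 11: x = 32
step 12: x = 44
step 13: x = 14
step 14: x = 56
The first disagreement with the printout is at step 9, where the value should be x = 56.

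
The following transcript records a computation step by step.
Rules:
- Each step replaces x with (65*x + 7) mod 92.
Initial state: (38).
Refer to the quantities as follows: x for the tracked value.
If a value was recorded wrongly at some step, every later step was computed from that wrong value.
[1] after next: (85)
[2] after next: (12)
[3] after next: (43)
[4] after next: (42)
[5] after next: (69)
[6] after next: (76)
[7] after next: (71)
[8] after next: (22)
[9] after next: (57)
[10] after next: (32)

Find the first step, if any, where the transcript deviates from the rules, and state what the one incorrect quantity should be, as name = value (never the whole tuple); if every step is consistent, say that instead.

step 3, x = 51

step 1: x = (65*38 + 7) mod 92 = 85 -> same as recorded
step 2: x = (65*85 + 7) mod 92 = 12 -> in agreement
step 3: x = (65*12 + 7) mod 92 = 51 -> the recorded entry deviates here
That makes step 3 the first incorrect line — x = 51 is what it should show.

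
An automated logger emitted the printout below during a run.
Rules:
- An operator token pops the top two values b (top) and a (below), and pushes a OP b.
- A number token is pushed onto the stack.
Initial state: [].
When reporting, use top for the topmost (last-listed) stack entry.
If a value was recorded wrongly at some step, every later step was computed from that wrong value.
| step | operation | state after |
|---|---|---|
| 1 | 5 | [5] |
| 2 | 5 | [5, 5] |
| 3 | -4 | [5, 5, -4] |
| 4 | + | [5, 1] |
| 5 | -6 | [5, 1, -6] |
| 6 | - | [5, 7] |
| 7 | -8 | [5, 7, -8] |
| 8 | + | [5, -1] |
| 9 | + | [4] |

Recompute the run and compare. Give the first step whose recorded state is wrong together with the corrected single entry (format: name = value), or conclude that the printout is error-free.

no error

Step 1: push 5: top = 5 — checks out.
Step 2: push 5: top = 5 — same as recorded.
Step 3: push -4: top = -4 — confirmed correct.
Step 4: 5 + -4 = 1 — consistent with the printout.
Step 5: push -6: top = -6 — no discrepancy.
Step 6: 1 - -6 = 7 — in agreement.
Step 7: push -8: top = -8 — consistent with the printout.
Step 8: 7 + -8 = -1 — confirmed correct.
Step 9: 5 + -1 = 4 — checks out.
Each recorded entry agrees with the recomputation.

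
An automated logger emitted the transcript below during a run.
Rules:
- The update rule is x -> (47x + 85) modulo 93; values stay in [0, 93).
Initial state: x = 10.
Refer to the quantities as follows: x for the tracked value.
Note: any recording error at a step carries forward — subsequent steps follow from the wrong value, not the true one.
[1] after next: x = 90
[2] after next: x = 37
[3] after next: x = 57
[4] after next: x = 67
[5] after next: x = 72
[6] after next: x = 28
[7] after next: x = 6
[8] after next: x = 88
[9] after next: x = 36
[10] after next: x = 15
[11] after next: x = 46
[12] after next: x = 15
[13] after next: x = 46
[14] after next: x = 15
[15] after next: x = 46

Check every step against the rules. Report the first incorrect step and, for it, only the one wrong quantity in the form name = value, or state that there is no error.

1. x = (47*10 + 85) mod 93 = 90 (matches)
2. x = (47*90 + 85) mod 93 = 37 (consistent with the transcript)
3. x = (47*37 + 85) mod 93 = 57 (in agreement)
4. x = (47*57 + 85) mod 93 = 67 (no discrepancy)
5. x = (47*67 + 85) mod 93 = 72 (consistent with the transcript)
6. x = (47*72 + 85) mod 93 = 28 (agrees with the transcript)
7. x = (47*28 + 85) mod 93 = 6 (no discrepancy)
8. x = (47*6 + 85) mod 93 = 88 (consistent with the transcript)
9. x = (47*88 + 85) mod 93 = 36 (same as recorded)
10. x = (47*36 + 85) mod 93 = 10 (the recorded entry deviates here)
First deviation found at step 10; the corrected entry is x = 10.

step 10, x = 10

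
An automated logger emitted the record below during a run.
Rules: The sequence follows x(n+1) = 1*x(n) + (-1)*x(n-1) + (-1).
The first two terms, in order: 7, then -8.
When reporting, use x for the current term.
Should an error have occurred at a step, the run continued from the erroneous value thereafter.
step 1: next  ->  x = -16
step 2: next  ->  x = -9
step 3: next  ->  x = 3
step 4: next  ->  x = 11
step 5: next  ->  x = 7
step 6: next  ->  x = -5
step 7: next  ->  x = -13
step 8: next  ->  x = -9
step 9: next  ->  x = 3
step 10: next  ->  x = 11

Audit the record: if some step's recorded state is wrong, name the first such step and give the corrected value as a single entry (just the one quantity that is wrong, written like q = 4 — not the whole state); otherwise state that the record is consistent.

step 3, x = 6

Recomputing the run from the initial state:
step 1: x = -16
step 2: x = -9
step 3: x = 6
step 4: x = 14
step 5: x = 7
step 6: x = -8
step 7: x = -16
step 8: x = -9
step 9: x = 6
step 10: x = 14
The first disagreement with the record is at step 3, where the value should be x = 6.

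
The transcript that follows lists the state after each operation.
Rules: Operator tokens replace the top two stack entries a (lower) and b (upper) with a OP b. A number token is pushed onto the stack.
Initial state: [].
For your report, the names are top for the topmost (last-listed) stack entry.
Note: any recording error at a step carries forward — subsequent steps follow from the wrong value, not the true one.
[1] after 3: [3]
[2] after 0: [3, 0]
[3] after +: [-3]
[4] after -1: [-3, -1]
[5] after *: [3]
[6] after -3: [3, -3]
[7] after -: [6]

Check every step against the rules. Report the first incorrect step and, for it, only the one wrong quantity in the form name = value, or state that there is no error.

Step 1: push 3: top = 3 — exactly as logged.
Step 2: push 0: top = 0 — verified.
Step 3: 3 + 0 = 3 — the recorded entry deviates here.
First incorrect step: 3; the correct value is top = 3.

step 3, top = 3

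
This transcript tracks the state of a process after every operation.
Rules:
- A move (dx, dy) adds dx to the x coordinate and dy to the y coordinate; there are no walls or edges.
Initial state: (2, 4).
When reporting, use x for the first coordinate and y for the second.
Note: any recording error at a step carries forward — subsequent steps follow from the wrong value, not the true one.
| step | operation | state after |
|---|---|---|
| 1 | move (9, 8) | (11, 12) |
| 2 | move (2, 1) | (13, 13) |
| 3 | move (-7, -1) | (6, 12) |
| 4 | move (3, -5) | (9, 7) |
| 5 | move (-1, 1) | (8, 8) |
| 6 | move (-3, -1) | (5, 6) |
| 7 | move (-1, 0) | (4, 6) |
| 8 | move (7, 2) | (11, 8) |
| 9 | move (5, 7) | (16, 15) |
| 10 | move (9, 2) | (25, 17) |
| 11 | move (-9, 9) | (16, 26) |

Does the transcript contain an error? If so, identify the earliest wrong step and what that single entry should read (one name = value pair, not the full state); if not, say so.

step 6, y = 7

step 1: x = 2 + (9) = 11, y = 4 + (8) = 12 -> no discrepancy
step 2: x = 11 + (2) = 13, y = 12 + (1) = 13 -> no discrepancy
step 3: x = 13 + (-7) = 6, y = 13 + (-1) = 12 -> same as recorded
step 4: x = 6 + (3) = 9, y = 12 + (-5) = 7 -> agrees with the transcript
step 5: x = 9 + (-1) = 8, y = 7 + (1) = 8 -> agrees with the transcript
step 6: x = 8 + (-3) = 5, y = 8 + (-1) = 7 -> first mismatch against the transcript
So the first discrepancy is step 6, where the right value is y = 7.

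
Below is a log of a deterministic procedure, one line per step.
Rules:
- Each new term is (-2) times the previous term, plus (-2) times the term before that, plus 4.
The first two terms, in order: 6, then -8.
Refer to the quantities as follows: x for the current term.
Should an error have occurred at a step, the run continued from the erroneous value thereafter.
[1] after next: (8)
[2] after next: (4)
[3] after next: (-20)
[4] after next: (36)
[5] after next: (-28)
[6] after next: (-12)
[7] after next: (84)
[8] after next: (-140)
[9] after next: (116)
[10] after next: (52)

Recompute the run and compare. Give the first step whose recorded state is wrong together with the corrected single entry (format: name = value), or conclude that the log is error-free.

Recomputing the run from the initial state:
step 1: x = 8
step 2: x = 4
step 3: x = -20
step 4: x = 36
step 5: x = -28
step 6: x = -12
step 7: x = 84
step 8: x = -140
step 9: x = 116
step 10: x = 52
This matches the log at every step.

no error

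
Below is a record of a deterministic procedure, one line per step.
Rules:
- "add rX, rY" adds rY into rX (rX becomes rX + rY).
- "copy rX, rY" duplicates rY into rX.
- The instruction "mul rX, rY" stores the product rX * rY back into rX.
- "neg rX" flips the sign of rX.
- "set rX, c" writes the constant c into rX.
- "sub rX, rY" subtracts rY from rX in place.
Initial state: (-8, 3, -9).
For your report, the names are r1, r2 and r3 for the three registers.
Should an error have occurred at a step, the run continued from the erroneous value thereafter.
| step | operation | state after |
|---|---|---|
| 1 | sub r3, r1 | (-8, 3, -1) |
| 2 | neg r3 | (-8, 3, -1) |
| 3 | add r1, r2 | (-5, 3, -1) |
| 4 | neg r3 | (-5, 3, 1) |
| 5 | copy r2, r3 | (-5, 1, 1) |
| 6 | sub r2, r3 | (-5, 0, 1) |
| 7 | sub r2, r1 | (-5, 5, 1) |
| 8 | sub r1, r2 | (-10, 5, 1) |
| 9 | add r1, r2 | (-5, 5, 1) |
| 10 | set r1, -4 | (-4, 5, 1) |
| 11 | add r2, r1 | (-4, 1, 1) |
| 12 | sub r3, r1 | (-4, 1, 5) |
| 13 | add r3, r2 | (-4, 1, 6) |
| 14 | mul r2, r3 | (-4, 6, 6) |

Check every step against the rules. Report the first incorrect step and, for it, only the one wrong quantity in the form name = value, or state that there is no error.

step 2, r3 = 1

Step 1: r3 = -9 - -8 = -1 — consistent with the record.
Step 2: r3 = -(-1) = 1 — this is not what the record shows.
That makes step 2 the first incorrect line — r3 = 1 is what it should show.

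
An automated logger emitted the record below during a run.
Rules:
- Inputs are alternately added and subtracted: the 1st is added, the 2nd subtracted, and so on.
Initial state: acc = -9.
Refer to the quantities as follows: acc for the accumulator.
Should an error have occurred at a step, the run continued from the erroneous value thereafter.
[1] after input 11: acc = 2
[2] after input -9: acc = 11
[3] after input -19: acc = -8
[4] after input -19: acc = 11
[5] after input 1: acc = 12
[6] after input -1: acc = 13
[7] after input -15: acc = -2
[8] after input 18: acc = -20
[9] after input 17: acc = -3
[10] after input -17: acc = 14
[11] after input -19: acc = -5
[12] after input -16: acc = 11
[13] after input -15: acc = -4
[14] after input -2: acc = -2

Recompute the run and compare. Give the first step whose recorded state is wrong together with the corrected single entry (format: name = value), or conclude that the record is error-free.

1. acc = -9 + 11 = 2 (same as recorded)
2. acc = 2 - -9 = 11 (confirmed correct)
3. acc = 11 + -19 = -8 (checks out)
4. acc = -8 - -19 = 11 (no discrepancy)
5. acc = 11 + 1 = 12 (verified)
6. acc = 12 - -1 = 13 (confirmed correct)
7. acc = 13 + -15 = -2 (in agreement)
8. acc = -2 - 18 = -20 (same as recorded)
9. acc = -20 + 17 = -3 (agrees with the record)
10. acc = -3 - -17 = 14 (agrees with the record)
11. acc = 14 + -19 = -5 (matches)
12. acc = -5 - -16 = 11 (same as recorded)
13. acc = 11 + -15 = -4 (matches)
14. acc = -4 - -2 = -2 (consistent with the record)
No step deviates from the rules.

no error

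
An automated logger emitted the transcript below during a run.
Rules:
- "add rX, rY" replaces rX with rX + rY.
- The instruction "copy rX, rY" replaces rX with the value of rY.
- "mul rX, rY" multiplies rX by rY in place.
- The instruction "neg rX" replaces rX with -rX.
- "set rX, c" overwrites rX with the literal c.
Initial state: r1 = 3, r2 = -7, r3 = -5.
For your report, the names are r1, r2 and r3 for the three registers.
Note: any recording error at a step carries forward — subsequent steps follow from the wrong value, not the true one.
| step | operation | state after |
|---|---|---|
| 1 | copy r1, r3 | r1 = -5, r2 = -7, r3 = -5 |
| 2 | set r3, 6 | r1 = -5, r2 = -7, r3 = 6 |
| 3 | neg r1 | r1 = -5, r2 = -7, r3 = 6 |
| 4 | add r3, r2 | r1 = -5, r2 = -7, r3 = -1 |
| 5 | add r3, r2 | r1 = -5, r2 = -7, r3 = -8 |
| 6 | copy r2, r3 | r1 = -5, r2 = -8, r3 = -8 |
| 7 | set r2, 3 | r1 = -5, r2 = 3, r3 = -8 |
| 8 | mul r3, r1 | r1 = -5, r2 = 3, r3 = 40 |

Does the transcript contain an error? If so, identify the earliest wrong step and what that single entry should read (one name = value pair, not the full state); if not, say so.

step 1: r1 = -5 -> consistent with the transcript
step 2: r3 = 6 -> checks out
step 3: r1 = -(-5) = 5 -> the recorded entry deviates here
First deviation found at step 3; the corrected entry is r1 = 5.

step 3, r1 = 5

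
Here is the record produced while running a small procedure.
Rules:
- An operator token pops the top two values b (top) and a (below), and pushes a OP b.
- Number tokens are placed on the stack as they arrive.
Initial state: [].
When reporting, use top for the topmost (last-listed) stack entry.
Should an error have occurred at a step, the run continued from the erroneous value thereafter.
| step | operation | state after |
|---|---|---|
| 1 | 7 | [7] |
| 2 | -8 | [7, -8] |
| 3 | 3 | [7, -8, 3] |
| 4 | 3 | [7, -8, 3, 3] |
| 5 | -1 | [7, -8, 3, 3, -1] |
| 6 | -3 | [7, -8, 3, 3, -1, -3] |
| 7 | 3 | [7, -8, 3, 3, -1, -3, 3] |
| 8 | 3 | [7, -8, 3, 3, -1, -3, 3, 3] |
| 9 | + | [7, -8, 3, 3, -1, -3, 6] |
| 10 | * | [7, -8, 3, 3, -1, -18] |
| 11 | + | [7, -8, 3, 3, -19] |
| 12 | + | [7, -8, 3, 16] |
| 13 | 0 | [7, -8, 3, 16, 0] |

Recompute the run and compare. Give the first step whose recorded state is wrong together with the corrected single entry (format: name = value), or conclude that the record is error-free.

step 12, top = -16

Recomputing the run from the initial state:
step 1: [7]
step 2: [7, -8]
step 3: [7, -8, 3]
step 4: [7, -8, 3, 3]
step 5: [7, -8, 3, 3, -1]
step 6: [7, -8, 3, 3, -1, -3]
step 7: [7, -8, 3, 3, -1, -3, 3]
step 8: [7, -8, 3, 3, -1, -3, 3, 3]
step 9: [7, -8, 3, 3, -1, -3, 6]
step 10: [7, -8, 3, 3, -1, -18]
step 11: [7, -8, 3, 3, -19]
step 12: [7, -8, 3, -16]
step 13: [7, -8, 3, -16, 0]
The first disagreement with the record is at step 12, where the value should be top = -16.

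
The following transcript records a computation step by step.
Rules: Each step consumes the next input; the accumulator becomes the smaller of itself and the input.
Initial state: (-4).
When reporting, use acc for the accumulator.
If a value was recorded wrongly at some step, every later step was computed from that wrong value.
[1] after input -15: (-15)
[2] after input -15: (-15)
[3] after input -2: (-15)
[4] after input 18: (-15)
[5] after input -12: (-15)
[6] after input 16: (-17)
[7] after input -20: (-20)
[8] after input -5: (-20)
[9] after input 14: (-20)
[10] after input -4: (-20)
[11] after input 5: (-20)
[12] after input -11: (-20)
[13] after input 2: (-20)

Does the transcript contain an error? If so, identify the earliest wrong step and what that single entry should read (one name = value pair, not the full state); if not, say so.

Step 1: acc = min(-4, -15) = -15 — no discrepancy.
Step 2: acc = min(-15, -15) = -15 — no discrepancy.
Step 3: acc = min(-15, -2) = -15 — agrees with the transcript.
Step 4: acc = min(-15, 18) = -15 — matches.
Step 5: acc = min(-15, -12) = -15 — in agreement.
Step 6: acc = min(-15, 16) = -15 — the transcript disagrees here.
The audit stops at step 6: the recorded entry is wrong and should be acc = -15.

step 6, acc = -15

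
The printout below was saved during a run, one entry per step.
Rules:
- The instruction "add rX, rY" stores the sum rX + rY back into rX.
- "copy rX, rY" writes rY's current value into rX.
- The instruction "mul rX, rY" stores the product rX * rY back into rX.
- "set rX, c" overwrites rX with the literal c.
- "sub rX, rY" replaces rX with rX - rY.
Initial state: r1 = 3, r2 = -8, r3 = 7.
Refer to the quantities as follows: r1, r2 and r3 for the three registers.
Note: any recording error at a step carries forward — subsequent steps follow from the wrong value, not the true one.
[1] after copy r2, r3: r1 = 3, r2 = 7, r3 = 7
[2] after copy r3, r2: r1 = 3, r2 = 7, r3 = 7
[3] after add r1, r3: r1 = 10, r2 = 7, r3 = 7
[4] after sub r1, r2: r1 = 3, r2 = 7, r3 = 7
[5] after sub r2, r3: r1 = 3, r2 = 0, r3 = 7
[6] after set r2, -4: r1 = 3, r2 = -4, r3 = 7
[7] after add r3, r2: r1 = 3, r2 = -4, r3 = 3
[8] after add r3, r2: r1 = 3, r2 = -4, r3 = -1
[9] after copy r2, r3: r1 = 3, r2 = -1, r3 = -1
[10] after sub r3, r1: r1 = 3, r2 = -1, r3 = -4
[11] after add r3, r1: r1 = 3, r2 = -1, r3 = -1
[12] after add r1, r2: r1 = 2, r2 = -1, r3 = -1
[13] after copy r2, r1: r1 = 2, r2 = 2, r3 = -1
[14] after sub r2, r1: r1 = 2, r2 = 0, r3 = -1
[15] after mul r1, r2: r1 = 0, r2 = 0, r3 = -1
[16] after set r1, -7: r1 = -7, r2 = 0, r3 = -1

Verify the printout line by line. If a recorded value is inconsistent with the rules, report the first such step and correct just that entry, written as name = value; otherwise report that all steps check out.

no error

Step 1: r2 = 7 — verified.
Step 2: r3 = 7 — agrees with the printout.
Step 3: r1 = 3 + 7 = 10 — agrees with the printout.
Step 4: r1 = 10 - 7 = 3 — agrees with the printout.
Step 5: r2 = 7 - 7 = 0 — in agreement.
Step 6: r2 = -4 — matches.
Step 7: r3 = 7 + -4 = 3 — same as recorded.
Step 8: r3 = 3 + -4 = -1 — confirmed correct.
Step 9: r2 = -1 — verified.
Step 10: r3 = -1 - 3 = -4 — agrees with the printout.
Step 11: r3 = -4 + 3 = -1 — no discrepancy.
Step 12: r1 = 3 + -1 = 2 — verified.
Step 13: r2 = 2 — no discrepancy.
Step 14: r2 = 2 - 2 = 0 — exactly as logged.
Step 15: r1 = 2 * 0 = 0 — confirmed correct.
Step 16: r1 = -7 — agrees with the printout.
The whole run recomputes cleanly — no discrepancies.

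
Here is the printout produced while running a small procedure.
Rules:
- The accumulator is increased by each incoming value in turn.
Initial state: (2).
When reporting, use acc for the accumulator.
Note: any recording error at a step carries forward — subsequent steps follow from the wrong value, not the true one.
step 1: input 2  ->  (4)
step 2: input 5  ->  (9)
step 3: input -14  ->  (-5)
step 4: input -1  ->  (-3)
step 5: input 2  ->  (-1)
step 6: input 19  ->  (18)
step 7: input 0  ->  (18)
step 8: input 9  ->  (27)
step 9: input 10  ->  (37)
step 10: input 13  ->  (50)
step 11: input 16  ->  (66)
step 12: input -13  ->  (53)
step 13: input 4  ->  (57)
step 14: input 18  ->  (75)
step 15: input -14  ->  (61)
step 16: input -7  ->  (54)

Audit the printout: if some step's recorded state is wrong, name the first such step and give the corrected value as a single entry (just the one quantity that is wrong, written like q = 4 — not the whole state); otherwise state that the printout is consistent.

Recomputing the run from the initial state:
step 1: acc = 4
step 2: acc = 9
step 3: acc = -5
step 4: acc = -6
step 5: acc = -4
step 6: acc = 15
step 7: acc = 15
step 8: acc = 24
step 9: acc = 34
step 10: acc = 47
step 11: acc = 63
step 12: acc = 50
step 13: acc = 54
step 14: acc = 72
step 15: acc = 58
step 16: acc = 51
The first disagreement with the printout is at step 4, where the value should be acc = -6.

step 4, acc = -6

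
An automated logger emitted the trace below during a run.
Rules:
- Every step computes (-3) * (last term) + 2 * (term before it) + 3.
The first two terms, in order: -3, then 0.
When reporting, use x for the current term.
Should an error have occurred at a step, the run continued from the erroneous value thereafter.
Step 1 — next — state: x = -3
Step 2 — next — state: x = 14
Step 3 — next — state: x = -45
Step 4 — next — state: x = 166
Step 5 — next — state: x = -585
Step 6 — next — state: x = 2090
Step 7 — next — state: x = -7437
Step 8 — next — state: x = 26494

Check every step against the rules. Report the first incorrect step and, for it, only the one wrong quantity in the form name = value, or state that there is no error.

Step 1: x = -3*(0) + (2)*(-3) + (3) = -3 — exactly as logged.
Step 2: x = -3*(-3) + (2)*(0) + (3) = 12 — the trace has a different value.
That makes step 2 the first incorrect line — x = 12 is what it should show.

step 2, x = 12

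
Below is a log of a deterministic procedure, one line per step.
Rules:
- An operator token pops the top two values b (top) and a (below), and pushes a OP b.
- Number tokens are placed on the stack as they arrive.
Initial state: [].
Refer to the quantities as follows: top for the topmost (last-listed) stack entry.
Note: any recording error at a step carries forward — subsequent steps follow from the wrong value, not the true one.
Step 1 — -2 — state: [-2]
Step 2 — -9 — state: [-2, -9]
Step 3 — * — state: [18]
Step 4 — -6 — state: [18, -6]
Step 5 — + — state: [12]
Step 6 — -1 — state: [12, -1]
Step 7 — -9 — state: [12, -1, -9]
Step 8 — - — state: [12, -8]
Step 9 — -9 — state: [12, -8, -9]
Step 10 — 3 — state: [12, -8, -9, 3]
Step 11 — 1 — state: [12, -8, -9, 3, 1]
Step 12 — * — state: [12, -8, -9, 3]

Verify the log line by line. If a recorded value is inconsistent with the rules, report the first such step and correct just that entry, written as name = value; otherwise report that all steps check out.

Step 1: push -2: top = -2 — exactly as logged.
Step 2: push -9: top = -9 — verified.
Step 3: -2 * -9 = 18 — same as recorded.
Step 4: push -6: top = -6 — confirmed correct.
Step 5: 18 + -6 = 12 — confirmed correct.
Step 6: push -1: top = -1 — matches.
Step 7: push -9: top = -9 — exactly as logged.
Step 8: -1 - -9 = 8 — a discrepancy with the log.
The audit stops at step 8: the recorded entry is wrong and should be top = 8.

step 8, top = 8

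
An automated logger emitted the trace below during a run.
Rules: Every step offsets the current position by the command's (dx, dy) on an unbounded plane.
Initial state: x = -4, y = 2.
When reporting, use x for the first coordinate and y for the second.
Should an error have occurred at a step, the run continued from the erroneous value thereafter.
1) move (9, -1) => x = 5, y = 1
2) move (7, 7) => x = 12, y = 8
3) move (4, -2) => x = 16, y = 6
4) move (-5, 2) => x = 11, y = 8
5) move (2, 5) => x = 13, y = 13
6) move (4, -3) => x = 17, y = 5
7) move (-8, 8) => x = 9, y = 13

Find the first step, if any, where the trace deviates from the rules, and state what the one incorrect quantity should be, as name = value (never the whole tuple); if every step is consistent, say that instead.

1. x = -4 + (9) = 5, y = 2 + (-1) = 1 (agrees with the trace)
2. x = 5 + (7) = 12, y = 1 + (7) = 8 (matches)
3. x = 12 + (4) = 16, y = 8 + (-2) = 6 (no discrepancy)
4. x = 16 + (-5) = 11, y = 6 + (2) = 8 (consistent with the trace)
5. x = 11 + (2) = 13, y = 8 + (5) = 13 (consistent with the trace)
6. x = 13 + (4) = 17, y = 13 + (-3) = 10 (a discrepancy with the trace)
First deviation found at step 6; the corrected entry is y = 10.

step 6, y = 10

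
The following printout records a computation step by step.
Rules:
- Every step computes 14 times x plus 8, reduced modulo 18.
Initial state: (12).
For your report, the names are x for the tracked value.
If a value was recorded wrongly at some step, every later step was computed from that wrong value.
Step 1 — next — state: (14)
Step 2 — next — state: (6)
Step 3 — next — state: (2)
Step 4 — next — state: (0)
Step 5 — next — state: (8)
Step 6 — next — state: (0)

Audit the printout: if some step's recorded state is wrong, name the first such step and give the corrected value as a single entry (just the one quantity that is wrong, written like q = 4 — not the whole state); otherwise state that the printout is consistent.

step 6, x = 12

Recomputing the run from the initial state:
step 1: x = 14
step 2: x = 6
step 3: x = 2
step 4: x = 0
step 5: x = 8
step 6: x = 12
The first disagreement with the printout is at step 6, where the value should be x = 12.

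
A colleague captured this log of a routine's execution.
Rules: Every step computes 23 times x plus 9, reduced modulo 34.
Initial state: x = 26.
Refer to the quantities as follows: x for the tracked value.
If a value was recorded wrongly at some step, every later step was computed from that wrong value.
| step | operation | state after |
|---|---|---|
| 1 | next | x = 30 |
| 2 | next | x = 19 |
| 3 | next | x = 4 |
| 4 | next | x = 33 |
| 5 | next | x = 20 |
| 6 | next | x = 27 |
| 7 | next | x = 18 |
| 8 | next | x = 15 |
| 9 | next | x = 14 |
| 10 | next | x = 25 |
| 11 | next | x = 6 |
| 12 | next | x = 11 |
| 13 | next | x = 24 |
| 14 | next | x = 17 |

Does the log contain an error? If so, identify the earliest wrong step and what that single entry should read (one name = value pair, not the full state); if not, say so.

step 1, x = 29

Step 1: x = (23*26 + 9) mod 34 = 29 — first mismatch against the log.
Step 1 is the first one off; corrected, x = 29.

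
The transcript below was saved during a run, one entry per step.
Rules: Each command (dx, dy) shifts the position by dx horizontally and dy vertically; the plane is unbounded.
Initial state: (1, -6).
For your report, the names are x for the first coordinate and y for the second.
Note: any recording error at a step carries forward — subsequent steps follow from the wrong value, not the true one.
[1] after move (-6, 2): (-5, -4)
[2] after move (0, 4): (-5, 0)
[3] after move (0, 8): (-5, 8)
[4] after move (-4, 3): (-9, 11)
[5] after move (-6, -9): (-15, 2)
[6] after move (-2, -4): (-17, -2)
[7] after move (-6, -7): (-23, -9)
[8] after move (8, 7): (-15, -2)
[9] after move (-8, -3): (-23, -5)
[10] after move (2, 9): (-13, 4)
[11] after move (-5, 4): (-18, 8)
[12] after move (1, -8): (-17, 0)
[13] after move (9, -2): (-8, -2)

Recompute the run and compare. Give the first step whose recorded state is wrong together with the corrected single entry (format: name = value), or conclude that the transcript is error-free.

Step 1: x = 1 + (-6) = -5, y = -6 + (2) = -4 — verified.
Step 2: x = -5 + (0) = -5, y = -4 + (4) = 0 — same as recorded.
Step 3: x = -5 + (0) = -5, y = 0 + (8) = 8 — consistent with the transcript.
Step 4: x = -5 + (-4) = -9, y = 8 + (3) = 11 — agrees with the transcript.
Step 5: x = -9 + (-6) = -15, y = 11 + (-9) = 2 — confirmed correct.
Step 6: x = -15 + (-2) = -17, y = 2 + (-4) = -2 — no discrepancy.
Step 7: x = -17 + (-6) = -23, y = -2 + (-7) = -9 — matches.
Step 8: x = -23 + (8) = -15, y = -9 + (7) = -2 — matches.
Step 9: x = -15 + (-8) = -23, y = -2 + (-3) = -5 — agrees with the transcript.
Step 10: x = -23 + (2) = -21, y = -5 + (9) = 4 — not what was recorded.
Step 10 is the first one off; corrected, x = -21.

step 10, x = -21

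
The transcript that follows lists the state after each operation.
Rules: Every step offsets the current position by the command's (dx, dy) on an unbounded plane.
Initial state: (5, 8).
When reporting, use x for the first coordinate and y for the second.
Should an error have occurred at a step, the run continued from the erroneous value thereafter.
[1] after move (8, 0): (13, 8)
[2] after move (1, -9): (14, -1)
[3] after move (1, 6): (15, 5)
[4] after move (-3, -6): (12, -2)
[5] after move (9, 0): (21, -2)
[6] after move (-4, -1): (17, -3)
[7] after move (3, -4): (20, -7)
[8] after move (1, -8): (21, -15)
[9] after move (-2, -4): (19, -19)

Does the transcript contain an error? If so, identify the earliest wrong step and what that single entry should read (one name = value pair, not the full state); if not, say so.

Recomputing the run from the initial state:
step 1: x = 13, y = 8
step 2: x = 14, y = -1
step 3: x = 15, y = 5
step 4: x = 12, y = -1
step 5: x = 21, y = -1
step 6: x = 17, y = -2
step 7: x = 20, y = -6
step 8: x = 21, y = -14
step 9: x = 19, y = -18
The first disagreement with the transcript is at step 4, where the value should be y = -1.

step 4, y = -1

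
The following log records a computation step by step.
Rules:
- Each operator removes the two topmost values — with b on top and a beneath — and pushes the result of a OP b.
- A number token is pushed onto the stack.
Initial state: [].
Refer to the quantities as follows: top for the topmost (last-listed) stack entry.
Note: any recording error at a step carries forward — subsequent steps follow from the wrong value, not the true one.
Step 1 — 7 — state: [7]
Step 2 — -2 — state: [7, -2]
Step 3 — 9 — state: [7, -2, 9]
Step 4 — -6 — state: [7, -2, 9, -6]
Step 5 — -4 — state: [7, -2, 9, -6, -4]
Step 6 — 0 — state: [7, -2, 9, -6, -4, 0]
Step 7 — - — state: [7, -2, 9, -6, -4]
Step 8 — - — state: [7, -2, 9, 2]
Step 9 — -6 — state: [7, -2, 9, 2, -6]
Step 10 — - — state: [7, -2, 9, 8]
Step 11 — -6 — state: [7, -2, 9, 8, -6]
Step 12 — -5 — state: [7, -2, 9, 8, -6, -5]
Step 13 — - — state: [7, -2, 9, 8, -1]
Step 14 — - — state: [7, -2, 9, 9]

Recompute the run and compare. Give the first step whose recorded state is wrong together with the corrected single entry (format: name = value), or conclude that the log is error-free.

step 8, top = -2

Step 1: push 7: top = 7 — exactly as logged.
Step 2: push -2: top = -2 — same as recorded.
Step 3: push 9: top = 9 — in agreement.
Step 4: push -6: top = -6 — exactly as logged.
Step 5: push -4: top = -4 — matches.
Step 6: push 0: top = 0 — checks out.
Step 7: -4 - 0 = -4 — consistent with the log.
Step 8: -6 - -4 = -2 — first mismatch against the log.
The earliest wrong entry is at step 8: it should read top = -2.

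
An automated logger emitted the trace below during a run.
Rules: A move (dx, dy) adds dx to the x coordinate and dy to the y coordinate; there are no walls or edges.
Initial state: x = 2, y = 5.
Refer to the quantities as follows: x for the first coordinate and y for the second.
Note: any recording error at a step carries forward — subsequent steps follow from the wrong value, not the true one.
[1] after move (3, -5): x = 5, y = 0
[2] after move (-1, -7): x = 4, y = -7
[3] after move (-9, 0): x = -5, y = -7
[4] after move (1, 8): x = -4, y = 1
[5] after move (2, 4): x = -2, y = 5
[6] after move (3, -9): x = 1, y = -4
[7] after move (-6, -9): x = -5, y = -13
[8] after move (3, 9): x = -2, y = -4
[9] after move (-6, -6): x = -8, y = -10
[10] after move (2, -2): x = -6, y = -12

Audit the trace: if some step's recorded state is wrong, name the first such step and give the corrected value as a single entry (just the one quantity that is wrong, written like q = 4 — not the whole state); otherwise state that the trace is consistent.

Step 1: x = 2 + (3) = 5, y = 5 + (-5) = 0 — confirmed correct.
Step 2: x = 5 + (-1) = 4, y = 0 + (-7) = -7 — in agreement.
Step 3: x = 4 + (-9) = -5, y = -7 + (0) = -7 — consistent with the trace.
Step 4: x = -5 + (1) = -4, y = -7 + (8) = 1 — in agreement.
Step 5: x = -4 + (2) = -2, y = 1 + (4) = 5 — exactly as logged.
Step 6: x = -2 + (3) = 1, y = 5 + (-9) = -4 — no discrepancy.
Step 7: x = 1 + (-6) = -5, y = -4 + (-9) = -13 — consistent with the trace.
Step 8: x = -5 + (3) = -2, y = -13 + (9) = -4 — in agreement.
Step 9: x = -2 + (-6) = -8, y = -4 + (-6) = -10 — in agreement.
Step 10: x = -8 + (2) = -6, y = -10 + (-2) = -12 — agrees with the trace.
The whole run recomputes cleanly — no discrepancies.

no error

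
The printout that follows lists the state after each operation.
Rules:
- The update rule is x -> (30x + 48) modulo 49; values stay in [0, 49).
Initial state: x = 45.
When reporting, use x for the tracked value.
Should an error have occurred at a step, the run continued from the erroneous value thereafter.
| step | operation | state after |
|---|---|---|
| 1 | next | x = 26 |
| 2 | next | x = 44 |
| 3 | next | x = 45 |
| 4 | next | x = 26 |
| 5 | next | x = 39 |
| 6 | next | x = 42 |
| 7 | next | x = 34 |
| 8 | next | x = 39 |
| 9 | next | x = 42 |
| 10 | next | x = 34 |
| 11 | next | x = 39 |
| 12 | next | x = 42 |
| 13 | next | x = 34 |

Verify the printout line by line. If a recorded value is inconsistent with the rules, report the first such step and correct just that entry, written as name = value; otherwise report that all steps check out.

step 1: x = (30*45 + 48) mod 49 = 26 -> no discrepancy
step 2: x = (30*26 + 48) mod 49 = 44 -> verified
step 3: x = (30*44 + 48) mod 49 = 45 -> consistent with the printout
step 4: x = (30*45 + 48) mod 49 = 26 -> consistent with the printout
step 5: x = (30*26 + 48) mod 49 = 44 -> the recorded entry deviates here
That makes step 5 the first incorrect line — x = 44 is what it should show.

step 5, x = 44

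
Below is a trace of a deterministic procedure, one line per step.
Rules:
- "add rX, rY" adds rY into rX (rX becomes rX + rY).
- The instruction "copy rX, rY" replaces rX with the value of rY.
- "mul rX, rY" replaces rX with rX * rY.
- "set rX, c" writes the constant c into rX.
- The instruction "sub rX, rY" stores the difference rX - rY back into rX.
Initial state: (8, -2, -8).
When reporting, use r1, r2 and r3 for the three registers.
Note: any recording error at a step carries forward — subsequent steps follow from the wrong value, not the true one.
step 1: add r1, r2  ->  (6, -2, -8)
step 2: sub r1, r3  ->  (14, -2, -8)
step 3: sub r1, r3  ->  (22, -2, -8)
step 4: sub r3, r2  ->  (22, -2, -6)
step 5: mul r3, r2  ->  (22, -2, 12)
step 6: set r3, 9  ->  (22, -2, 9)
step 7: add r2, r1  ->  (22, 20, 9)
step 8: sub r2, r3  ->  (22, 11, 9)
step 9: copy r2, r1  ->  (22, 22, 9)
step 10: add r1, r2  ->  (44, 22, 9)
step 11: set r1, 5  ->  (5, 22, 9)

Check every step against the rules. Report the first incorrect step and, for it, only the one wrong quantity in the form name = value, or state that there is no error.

no error

step 1: r1 = 8 + -2 = 6 -> consistent with the trace
step 2: r1 = 6 - -8 = 14 -> confirmed correct
step 3: r1 = 14 - -8 = 22 -> checks out
step 4: r3 = -8 - -2 = -6 -> same as recorded
step 5: r3 = -6 * -2 = 12 -> matches
step 6: r3 = 9 -> matches
step 7: r2 = -2 + 22 = 20 -> confirmed correct
step 8: r2 = 20 - 9 = 11 -> consistent with the trace
step 9: r2 = 22 -> confirmed correct
step 10: r1 = 22 + 22 = 44 -> agrees with the trace
step 11: r1 = 5 -> exactly as logged
All entries verified; no error found.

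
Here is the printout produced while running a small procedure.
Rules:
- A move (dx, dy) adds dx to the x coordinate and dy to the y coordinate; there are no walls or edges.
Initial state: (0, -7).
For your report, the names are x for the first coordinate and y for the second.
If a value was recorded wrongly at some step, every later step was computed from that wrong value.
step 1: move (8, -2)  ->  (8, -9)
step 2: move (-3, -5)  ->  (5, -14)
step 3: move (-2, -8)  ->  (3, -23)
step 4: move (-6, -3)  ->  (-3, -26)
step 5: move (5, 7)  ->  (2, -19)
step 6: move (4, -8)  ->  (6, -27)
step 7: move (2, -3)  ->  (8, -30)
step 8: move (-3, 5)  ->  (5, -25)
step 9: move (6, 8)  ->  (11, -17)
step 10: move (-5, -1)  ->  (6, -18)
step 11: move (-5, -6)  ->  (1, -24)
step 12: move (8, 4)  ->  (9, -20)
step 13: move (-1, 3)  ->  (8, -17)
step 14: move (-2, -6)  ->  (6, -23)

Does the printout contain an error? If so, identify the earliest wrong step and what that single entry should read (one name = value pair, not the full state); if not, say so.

step 3, y = -22

1. x = 0 + (8) = 8, y = -7 + (-2) = -9 (consistent with the printout)
2. x = 8 + (-3) = 5, y = -9 + (-5) = -14 (consistent with the printout)
3. x = 5 + (-2) = 3, y = -14 + (-8) = -22 (first mismatch against the printout)
So the first discrepancy is step 3, where the right value is y = -22.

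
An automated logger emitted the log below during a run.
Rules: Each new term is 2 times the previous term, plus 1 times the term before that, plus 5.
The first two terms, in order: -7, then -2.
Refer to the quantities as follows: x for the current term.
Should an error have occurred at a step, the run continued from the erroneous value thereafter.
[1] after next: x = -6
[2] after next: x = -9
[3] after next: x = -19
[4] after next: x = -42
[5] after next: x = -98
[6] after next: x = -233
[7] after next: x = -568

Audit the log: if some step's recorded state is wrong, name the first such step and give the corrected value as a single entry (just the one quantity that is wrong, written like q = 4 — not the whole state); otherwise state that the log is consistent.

Recomputing the run from the initial state:
step 1: x = -6
step 2: x = -9
step 3: x = -19
step 4: x = -42
step 5: x = -98
step 6: x = -233
step 7: x = -559
The first disagreement with the log is at step 7, where the value should be x = -559.

step 7, x = -559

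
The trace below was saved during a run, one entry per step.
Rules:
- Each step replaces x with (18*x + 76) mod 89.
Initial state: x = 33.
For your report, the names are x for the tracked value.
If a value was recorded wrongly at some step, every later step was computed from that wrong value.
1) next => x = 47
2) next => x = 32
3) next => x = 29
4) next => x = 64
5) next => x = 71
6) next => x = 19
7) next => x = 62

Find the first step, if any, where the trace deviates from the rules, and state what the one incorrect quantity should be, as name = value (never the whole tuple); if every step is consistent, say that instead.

Recomputing the run from the initial state:
step 1: x = 47
step 2: x = 32
step 3: x = 29
step 4: x = 64
step 5: x = 71
step 6: x = 19
step 7: x = 62
This matches the trace at every step.

no error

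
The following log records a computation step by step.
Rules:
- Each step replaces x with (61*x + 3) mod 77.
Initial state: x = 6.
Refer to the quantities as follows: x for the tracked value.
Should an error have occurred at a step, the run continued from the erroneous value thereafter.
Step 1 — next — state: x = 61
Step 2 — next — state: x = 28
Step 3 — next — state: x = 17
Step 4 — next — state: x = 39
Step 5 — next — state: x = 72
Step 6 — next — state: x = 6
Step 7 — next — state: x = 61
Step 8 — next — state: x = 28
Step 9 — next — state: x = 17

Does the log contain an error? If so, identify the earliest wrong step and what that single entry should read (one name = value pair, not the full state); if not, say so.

no error

step 1: x = (61*6 + 3) mod 77 = 61 -> exactly as logged
step 2: x = (61*61 + 3) mod 77 = 28 -> same as recorded
step 3: x = (61*28 + 3) mod 77 = 17 -> matches
step 4: x = (61*17 + 3) mod 77 = 39 -> agrees with the log
step 5: x = (61*39 + 3) mod 77 = 72 -> agrees with the log
step 6: x = (61*72 + 3) mod 77 = 6 -> confirmed correct
step 7: x = (61*6 + 3) mod 77 = 61 -> verified
step 8: x = (61*61 + 3) mod 77 = 28 -> checks out
step 9: x = (61*28 + 3) mod 77 = 17 -> matches
All steps check out; nothing to correct.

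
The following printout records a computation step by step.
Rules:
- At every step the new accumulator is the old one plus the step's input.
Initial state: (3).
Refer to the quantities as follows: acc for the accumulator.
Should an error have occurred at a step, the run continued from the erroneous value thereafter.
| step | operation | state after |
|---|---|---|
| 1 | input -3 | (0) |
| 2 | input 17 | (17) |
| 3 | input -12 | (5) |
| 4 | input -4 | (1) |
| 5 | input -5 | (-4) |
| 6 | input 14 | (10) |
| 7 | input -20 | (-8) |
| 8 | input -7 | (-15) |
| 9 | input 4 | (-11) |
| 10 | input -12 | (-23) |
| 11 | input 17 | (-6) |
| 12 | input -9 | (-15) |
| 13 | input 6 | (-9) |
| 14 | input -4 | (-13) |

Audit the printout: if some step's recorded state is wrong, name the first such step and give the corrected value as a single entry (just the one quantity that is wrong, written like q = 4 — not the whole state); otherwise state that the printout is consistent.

1. acc = 3 + -3 = 0 (no discrepancy)
2. acc = 0 + 17 = 17 (agrees with the printout)
3. acc = 17 + -12 = 5 (in agreement)
4. acc = 5 + -4 = 1 (no discrepancy)
5. acc = 1 + -5 = -4 (confirmed correct)
6. acc = -4 + 14 = 10 (verified)
7. acc = 10 + -20 = -10 (the recorded entry deviates here)
First incorrect step: 7; the correct value is acc = -10.

step 7, acc = -10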